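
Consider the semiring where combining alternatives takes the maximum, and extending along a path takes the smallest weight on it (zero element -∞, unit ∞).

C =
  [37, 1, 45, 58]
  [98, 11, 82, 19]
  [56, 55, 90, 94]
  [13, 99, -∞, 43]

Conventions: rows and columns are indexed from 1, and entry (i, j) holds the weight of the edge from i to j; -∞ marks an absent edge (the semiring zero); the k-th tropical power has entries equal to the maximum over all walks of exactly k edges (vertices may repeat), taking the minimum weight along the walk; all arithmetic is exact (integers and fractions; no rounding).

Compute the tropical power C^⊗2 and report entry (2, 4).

C^⊗2:
  [45, 58, 45, 45]
  [56, 55, 82, 82]
  [56, 94, 90, 90]
  [98, 43, 82, 43]
Key observation: the optimum is the walk 2->3->4, with weight 82 min 94 = 82.
Optimal value attained by: walk 2->3->4.
Answer: (C^⊗2)[2][4] = 82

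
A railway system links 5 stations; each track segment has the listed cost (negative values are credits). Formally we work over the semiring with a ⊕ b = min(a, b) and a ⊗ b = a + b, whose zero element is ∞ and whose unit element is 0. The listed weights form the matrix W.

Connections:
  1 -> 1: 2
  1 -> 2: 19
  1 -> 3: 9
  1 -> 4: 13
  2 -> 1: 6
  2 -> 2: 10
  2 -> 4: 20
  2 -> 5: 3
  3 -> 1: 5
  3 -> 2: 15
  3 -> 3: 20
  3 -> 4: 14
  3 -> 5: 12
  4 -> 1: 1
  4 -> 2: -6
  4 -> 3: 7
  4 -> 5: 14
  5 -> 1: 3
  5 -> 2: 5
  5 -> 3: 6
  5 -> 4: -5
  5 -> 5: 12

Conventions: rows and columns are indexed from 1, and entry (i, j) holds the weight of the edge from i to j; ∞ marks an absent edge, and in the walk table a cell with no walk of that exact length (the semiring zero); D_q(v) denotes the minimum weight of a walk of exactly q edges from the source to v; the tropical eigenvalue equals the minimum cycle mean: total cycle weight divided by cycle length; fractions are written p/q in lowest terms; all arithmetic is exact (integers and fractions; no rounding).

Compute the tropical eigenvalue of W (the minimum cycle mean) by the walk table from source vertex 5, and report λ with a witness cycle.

q=0: [∞, ∞, ∞, ∞, 0]
q=1: [3, 5, 6, -5, 12]
q=2: [-4, -11, 2, 7, 8]
q=3: [-5, -1, 5, 3, -8]
q=4: [-5, -3, -2, -13, 2]
q=5: [-12, -19, -6, -3, 0]
Optimal cycle mean attained by: cycle 2->5->4->2, total 3 + (-5) + (-6), length 3.
Answer: λ = -8/3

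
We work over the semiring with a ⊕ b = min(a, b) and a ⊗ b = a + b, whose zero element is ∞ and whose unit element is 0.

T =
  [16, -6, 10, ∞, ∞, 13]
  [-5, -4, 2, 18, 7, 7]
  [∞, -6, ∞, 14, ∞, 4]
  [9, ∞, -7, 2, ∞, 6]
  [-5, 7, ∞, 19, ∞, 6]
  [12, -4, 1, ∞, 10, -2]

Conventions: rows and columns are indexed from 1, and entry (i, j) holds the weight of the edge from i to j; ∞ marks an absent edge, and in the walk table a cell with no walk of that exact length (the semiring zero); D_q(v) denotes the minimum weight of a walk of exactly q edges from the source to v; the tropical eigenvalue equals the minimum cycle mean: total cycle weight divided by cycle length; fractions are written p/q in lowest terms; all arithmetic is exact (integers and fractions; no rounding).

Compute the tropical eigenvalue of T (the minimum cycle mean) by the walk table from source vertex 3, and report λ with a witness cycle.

q=0: [∞, ∞, 0, ∞, ∞, ∞]
q=1: [∞, -6, ∞, 14, ∞, 4]
q=2: [-11, -10, -4, 12, 1, 1]
q=3: [-15, -17, -8, 8, -3, -3]
q=4: [-22, -21, -15, 1, -10, -10]
q=5: [-26, -28, -19, -3, -14, -14]
q=6: [-33, -32, -26, -10, -21, -21]
Optimal cycle mean attained by: cycle 1->2->1, total (-6) + (-5), length 2.
Answer: λ = -11/2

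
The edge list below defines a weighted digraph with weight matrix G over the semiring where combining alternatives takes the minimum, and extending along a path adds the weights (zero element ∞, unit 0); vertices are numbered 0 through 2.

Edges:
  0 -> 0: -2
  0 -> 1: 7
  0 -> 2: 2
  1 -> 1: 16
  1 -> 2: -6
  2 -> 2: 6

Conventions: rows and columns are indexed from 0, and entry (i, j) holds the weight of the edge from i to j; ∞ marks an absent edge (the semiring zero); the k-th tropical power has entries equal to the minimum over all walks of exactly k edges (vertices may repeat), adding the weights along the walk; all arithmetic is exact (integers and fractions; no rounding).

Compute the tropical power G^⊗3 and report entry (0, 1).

G^⊗2:
  [-4, 5, 0]
  [∞, 32, 0]
  [∞, ∞, 12]
G^⊗3:
  [-6, 3, -2]
  [∞, 48, 6]
  [∞, ∞, 18]
Key observation: the optimum is the walk 0->0->0->1, with weight (-2) + (-2) + 7 = 3.
Optimal value attained by: walk 0->0->0->1.
Answer: (G^⊗3)[0][1] = 3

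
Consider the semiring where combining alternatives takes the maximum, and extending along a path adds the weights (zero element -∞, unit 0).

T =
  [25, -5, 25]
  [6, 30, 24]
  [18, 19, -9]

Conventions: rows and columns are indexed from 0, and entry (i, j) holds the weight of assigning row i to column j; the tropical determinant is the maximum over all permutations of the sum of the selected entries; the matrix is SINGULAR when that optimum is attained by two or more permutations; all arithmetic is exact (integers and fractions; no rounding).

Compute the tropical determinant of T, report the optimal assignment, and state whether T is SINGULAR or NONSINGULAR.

σ = (0, 1, 2): 25 + 30 + (-9) = 46
σ = (0, 2, 1): 25 + 24 + 19 = 68
σ = (1, 0, 2): (-5) + 6 + (-9) = -8
σ = (1, 2, 0): (-5) + 24 + 18 = 37
σ = (2, 0, 1): 25 + 6 + 19 = 50
σ = (2, 1, 0): 25 + 30 + 18 = 73
Optimal value attained by: σ = (2, 1, 0).
Answer: det⊕(T) = 73; verdict: NONSINGULAR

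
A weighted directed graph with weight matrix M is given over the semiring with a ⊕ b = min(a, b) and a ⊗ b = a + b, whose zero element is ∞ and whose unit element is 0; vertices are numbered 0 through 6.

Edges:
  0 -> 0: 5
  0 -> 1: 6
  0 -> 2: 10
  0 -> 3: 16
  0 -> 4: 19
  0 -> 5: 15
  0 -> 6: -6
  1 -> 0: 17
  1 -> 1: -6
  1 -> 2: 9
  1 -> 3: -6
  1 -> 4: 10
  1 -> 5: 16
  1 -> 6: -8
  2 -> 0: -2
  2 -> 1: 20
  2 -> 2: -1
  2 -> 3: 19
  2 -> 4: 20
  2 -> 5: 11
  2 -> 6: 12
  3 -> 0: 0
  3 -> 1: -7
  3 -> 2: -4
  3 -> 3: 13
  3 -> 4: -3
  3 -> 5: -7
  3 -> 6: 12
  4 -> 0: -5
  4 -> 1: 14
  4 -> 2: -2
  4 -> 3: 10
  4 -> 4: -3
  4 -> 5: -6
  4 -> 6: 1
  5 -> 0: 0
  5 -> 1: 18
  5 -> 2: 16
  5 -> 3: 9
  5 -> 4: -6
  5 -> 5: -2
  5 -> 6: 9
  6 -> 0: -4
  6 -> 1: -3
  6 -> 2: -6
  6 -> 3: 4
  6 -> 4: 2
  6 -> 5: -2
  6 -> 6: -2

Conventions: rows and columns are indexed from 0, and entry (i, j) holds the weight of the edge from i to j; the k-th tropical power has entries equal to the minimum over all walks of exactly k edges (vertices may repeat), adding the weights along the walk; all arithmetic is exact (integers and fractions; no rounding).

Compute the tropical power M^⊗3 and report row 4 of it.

M^⊗2:
  [-10, -9, -12, -2, -4, -8, -8]
  [-12, -13, -14, -12, -9, -13, -14]
  [-3, 4, -2, 14, 5, 9, -8]
  [-8, -13, -5, -13, -13, -9, -15]
  [-8, -2, -5, 3, -12, -9, -11]
  [-11, 2, -8, 4, -9, -12, -6]
  [-8, -9, -8, -9, -8, -4, -11]
M^⊗3:
  [-14, -15, -14, -15, -14, -10, -17]
  [-18, -19, -20, -19, -19, -19, -21]
  [-12, -11, -14, -4, -6, -10, -10]
  [-19, -20, -21, -19, -16, -20, -21]
  [-17, -14, -17, -8, -15, -18, -14]
  [-14, -9, -12, -4, -18, -15, -17]
  [-15, -16, -17, -15, -12, -16, -17]
Answer: row 4 of M^⊗3 = [-17, -14, -17, -8, -15, -18, -14]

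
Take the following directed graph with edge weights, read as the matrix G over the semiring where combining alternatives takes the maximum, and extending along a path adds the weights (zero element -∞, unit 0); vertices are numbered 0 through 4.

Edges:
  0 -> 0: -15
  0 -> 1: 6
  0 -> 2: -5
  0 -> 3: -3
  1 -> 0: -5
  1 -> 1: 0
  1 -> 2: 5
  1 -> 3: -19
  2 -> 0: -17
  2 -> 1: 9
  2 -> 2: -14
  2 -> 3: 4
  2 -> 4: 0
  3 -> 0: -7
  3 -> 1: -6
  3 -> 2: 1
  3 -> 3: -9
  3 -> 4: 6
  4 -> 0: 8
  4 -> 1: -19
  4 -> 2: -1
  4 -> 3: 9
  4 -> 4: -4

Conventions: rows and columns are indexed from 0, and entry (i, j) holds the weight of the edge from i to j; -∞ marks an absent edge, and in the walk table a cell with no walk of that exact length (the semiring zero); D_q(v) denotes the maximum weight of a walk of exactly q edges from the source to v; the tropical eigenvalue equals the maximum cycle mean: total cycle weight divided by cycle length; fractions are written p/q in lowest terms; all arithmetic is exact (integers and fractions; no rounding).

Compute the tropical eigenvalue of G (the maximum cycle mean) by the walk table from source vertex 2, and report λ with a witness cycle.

q=0: [-∞, -∞, 0, -∞, -∞]
q=1: [-17, 9, -14, 4, 0]
q=2: [8, 9, 14, 9, 10]
q=3: [18, 23, 14, 19, 15]
q=4: [23, 24, 28, 24, 25]
q=5: [33, 37, 29, 34, 30]
Optimal cycle mean attained by: cycle 3->4->3, total 6 + 9, length 2.
Answer: λ = 15/2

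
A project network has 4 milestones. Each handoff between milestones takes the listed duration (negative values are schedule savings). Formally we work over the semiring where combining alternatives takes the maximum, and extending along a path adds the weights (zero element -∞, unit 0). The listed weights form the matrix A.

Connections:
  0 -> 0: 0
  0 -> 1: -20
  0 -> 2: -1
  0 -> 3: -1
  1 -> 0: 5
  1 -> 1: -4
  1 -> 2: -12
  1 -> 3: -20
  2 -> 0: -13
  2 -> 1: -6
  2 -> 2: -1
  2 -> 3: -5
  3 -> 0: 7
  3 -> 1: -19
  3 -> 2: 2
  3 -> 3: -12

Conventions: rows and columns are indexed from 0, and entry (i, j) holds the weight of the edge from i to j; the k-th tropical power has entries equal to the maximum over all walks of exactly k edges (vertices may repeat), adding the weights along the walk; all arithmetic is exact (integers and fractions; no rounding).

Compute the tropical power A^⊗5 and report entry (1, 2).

A^⊗2:
  [6, -7, 1, -1]
  [5, -8, 4, 4]
  [2, -7, -2, -6]
  [7, -4, 6, 6]
A^⊗3:
  [6, -5, 5, 5]
  [11, -2, 6, 4]
  [2, -8, 1, 1]
  [13, 0, 8, 6]
A^⊗4:
  [12, -1, 7, 5]
  [11, 0, 10, 10]
  [8, -5, 3, 1]
  [13, 2, 12, 12]
A^⊗5:
  [12, 1, 11, 11]
  [17, 4, 12, 10]
  [8, -3, 7, 7]
  [19, 6, 14, 12]
Key observation: the optimum is the walk 1->0->3->0->3->2, with weight 5 + (-1) + 7 + (-1) + 2 = 12.
Optimal value attained by: walk 1->0->3->0->3->2.
Answer: (A^⊗5)[1][2] = 12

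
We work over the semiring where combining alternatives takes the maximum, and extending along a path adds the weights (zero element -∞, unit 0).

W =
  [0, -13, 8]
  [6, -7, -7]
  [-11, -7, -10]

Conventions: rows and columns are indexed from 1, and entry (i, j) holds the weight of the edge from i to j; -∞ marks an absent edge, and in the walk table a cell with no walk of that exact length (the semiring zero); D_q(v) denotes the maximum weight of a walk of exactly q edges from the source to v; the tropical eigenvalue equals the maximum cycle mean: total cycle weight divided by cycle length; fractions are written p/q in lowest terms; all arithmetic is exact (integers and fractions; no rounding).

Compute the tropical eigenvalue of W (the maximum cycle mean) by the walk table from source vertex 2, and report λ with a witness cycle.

q=0: [-∞, 0, -∞]
q=1: [6, -7, -7]
q=2: [6, -7, 14]
q=3: [6, 7, 14]
Optimal cycle mean attained by: cycle 1->3->2->1, total 8 + (-7) + 6, length 3.
Answer: λ = 7/3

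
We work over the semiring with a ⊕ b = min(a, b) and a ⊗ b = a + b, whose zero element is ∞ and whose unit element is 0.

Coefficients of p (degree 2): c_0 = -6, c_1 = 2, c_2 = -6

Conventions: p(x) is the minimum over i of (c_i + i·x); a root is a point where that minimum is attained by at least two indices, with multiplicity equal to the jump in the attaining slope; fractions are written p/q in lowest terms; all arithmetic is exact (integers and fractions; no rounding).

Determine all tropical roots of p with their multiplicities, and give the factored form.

hull edge (i=0, c=-6) to (i=2, c=-6): slope 0, span 2
Factored form: p(x) = -6 ⊗ (x ⊕ 0) ⊗ (x ⊕ 0)
Answer: roots = 0 (mult 2)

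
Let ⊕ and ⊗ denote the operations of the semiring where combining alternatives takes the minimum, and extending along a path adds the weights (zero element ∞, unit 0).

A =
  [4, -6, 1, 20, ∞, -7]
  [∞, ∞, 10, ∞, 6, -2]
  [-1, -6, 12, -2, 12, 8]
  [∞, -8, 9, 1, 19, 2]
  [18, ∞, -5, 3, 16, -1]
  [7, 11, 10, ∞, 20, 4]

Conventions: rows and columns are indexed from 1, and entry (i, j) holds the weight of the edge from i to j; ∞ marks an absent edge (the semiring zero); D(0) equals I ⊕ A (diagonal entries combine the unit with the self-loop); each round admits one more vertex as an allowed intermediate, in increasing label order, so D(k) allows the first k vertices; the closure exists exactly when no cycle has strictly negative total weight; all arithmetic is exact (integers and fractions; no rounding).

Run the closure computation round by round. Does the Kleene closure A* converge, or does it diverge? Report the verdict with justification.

D(0):
  [0, -6, 1, 20, ∞, -7]
  [∞, 0, 10, ∞, 6, -2]
  [-1, -6, 0, -2, 12, 8]
  [∞, -8, 9, 0, 19, 2]
  [18, ∞, -5, 3, 0, -1]
  [7, 11, 10, ∞, 20, 0]
D(1):
  [0, -6, 1, 20, ∞, -7]
  [∞, 0, 10, ∞, 6, -2]
  [-1, -7, 0, -2, 12, -8]
  [∞, -8, 9, 0, 19, 2]
  [18, 12, -5, 3, 0, -1]
  [7, 1, 8, 27, 20, 0]
Detection: at round 2, diagonal entry (6, 6) turns strictly negative.
Key observation: the cycle 6->1->2->6 has total weight 7 + (-6) + (-2), which is strictly negative.
Answer: DIVERGES — negative cycle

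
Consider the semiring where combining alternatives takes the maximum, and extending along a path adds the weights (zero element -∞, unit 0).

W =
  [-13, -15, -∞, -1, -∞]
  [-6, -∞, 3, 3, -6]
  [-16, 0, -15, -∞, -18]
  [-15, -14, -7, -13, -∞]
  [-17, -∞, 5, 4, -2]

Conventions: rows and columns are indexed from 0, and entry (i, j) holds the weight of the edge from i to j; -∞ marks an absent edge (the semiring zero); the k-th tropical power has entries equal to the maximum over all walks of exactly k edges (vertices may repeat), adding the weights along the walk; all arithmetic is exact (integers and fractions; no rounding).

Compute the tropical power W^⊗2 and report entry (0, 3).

W^⊗2:
  [-16, -15, -8, -12, -21]
  [-12, 3, -1, -2, -8]
  [-6, -15, 3, 3, -6]
  [-20, -7, -11, -11, -20]
  [-11, 5, 3, 2, -4]
Key observation: the optimum is the walk 0->1->3, with weight (-15) + 3 = -12.
Optimal value attained by: walk 0->1->3.
Answer: (W^⊗2)[0][3] = -12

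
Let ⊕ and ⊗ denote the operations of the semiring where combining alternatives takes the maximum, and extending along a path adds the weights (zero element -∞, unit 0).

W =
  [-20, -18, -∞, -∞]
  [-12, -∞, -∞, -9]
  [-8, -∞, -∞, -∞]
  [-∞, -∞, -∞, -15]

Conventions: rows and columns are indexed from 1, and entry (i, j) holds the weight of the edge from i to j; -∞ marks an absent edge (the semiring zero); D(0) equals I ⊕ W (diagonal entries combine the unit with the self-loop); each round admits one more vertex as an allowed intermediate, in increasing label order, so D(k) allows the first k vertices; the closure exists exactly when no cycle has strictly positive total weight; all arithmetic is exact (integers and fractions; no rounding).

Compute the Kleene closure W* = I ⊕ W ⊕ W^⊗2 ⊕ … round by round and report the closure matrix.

D(0):
  [0, -18, -∞, -∞]
  [-12, 0, -∞, -9]
  [-8, -∞, 0, -∞]
  [-∞, -∞, -∞, 0]
D(1):
  [0, -18, -∞, -∞]
  [-12, 0, -∞, -9]
  [-8, -26, 0, -∞]
  [-∞, -∞, -∞, 0]
D(2):
  [0, -18, -∞, -27]
  [-12, 0, -∞, -9]
  [-8, -26, 0, -35]
  [-∞, -∞, -∞, 0]
D(3):
  [0, -18, -∞, -27]
  [-12, 0, -∞, -9]
  [-8, -26, 0, -35]
  [-∞, -∞, -∞, 0]
D(4):
  [0, -18, -∞, -27]
  [-12, 0, -∞, -9]
  [-8, -26, 0, -35]
  [-∞, -∞, -∞, 0]
Answer: W* = [[0, -18, -∞, -27], [-12, 0, -∞, -9], [-8, -26, 0, -35], [-∞, -∞, -∞, 0]]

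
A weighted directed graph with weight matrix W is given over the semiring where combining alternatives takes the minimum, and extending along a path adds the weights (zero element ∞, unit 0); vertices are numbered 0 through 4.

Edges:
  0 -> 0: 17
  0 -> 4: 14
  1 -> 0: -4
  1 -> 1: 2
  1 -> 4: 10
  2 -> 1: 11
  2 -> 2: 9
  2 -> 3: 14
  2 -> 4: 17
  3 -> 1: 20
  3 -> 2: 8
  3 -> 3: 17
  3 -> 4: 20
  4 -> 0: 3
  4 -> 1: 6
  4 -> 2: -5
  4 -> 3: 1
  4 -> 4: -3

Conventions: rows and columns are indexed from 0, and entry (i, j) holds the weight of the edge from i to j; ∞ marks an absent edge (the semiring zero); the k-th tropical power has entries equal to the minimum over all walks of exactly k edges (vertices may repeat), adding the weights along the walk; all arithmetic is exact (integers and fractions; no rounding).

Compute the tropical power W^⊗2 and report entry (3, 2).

W^⊗2:
  [17, 20, 9, 15, 11]
  [-2, 4, 5, 11, 7]
  [7, 13, 12, 18, 14]
  [16, 19, 15, 21, 17]
  [0, 3, -8, -2, -6]
Key observation: the optimum is the walk 3->4->2, with weight 20 + (-5) = 15.
Optimal value attained by: walk 3->4->2.
Answer: (W^⊗2)[3][2] = 15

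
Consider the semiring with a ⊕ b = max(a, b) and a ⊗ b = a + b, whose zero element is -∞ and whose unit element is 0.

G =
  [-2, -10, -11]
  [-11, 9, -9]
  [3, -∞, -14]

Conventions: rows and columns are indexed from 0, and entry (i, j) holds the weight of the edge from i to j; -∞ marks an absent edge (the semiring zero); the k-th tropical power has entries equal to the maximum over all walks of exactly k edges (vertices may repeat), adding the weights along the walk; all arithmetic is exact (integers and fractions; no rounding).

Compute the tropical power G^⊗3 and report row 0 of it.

G^⊗2:
  [-4, -1, -13]
  [-2, 18, 0]
  [1, -7, -8]
G^⊗3:
  [-6, 8, -10]
  [7, 27, 9]
  [-1, 2, -10]
Answer: row 0 of G^⊗3 = [-6, 8, -10]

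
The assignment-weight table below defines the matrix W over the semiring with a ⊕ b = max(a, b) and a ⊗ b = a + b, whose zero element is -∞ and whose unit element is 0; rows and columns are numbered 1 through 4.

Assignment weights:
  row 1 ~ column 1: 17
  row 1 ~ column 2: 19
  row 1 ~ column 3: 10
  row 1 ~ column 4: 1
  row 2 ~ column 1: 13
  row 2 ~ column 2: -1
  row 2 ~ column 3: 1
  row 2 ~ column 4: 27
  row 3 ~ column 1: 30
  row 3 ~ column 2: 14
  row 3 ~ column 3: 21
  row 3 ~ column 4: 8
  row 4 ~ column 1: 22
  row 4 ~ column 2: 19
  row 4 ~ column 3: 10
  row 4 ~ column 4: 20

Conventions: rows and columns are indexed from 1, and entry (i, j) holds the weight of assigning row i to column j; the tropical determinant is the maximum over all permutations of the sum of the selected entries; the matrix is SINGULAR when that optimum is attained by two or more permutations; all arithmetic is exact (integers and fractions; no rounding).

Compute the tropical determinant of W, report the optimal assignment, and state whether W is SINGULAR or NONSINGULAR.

σ = (1, 2, 3, 4): 17 + (-1) + 21 + 20 = 57
σ = (1, 2, 4, 3): 17 + (-1) + 8 + 10 = 34
σ = (1, 3, 2, 4): 17 + 1 + 14 + 20 = 52
σ = (1, 3, 4, 2): 17 + 1 + 8 + 19 = 45
σ = (1, 4, 2, 3): 17 + 27 + 14 + 10 = 68
σ = (1, 4, 3, 2): 17 + 27 + 21 + 19 = 84
σ = (2, 1, 3, 4): 19 + 13 + 21 + 20 = 73
σ = (2, 1, 4, 3): 19 + 13 + 8 + 10 = 50
σ = (2, 3, 1, 4): 19 + 1 + 30 + 20 = 70
σ = (2, 3, 4, 1): 19 + 1 + 8 + 22 = 50
σ = (2, 4, 1, 3): 19 + 27 + 30 + 10 = 86
σ = (2, 4, 3, 1): 19 + 27 + 21 + 22 = 89
σ = (3, 1, 2, 4): 10 + 13 + 14 + 20 = 57
σ = (3, 1, 4, 2): 10 + 13 + 8 + 19 = 50
σ = (3, 2, 1, 4): 10 + (-1) + 30 + 20 = 59
σ = (3, 2, 4, 1): 10 + (-1) + 8 + 22 = 39
σ = (3, 4, 1, 2): 10 + 27 + 30 + 19 = 86
σ = (3, 4, 2, 1): 10 + 27 + 14 + 22 = 73
σ = (4, 1, 2, 3): 1 + 13 + 14 + 10 = 38
σ = (4, 1, 3, 2): 1 + 13 + 21 + 19 = 54
σ = (4, 2, 1, 3): 1 + (-1) + 30 + 10 = 40
σ = (4, 2, 3, 1): 1 + (-1) + 21 + 22 = 43
σ = (4, 3, 1, 2): 1 + 1 + 30 + 19 = 51
σ = (4, 3, 2, 1): 1 + 1 + 14 + 22 = 38
Optimal value attained by: σ = (2, 4, 3, 1).
Answer: det⊕(W) = 89; verdict: NONSINGULAR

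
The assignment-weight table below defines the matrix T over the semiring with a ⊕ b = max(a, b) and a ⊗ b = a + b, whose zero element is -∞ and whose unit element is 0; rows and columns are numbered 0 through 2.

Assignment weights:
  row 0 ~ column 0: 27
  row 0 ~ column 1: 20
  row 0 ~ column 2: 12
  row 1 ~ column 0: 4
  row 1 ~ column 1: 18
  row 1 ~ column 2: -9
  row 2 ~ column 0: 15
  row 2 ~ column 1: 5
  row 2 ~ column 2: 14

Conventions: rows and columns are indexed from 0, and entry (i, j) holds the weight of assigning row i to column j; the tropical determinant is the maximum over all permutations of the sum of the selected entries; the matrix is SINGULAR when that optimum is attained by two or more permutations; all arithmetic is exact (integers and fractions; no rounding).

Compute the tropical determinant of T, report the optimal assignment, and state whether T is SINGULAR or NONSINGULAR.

σ = (0, 1, 2): 27 + 18 + 14 = 59
σ = (0, 2, 1): 27 + (-9) + 5 = 23
σ = (1, 0, 2): 20 + 4 + 14 = 38
σ = (1, 2, 0): 20 + (-9) + 15 = 26
σ = (2, 0, 1): 12 + 4 + 5 = 21
σ = (2, 1, 0): 12 + 18 + 15 = 45
Optimal value attained by: σ = (0, 1, 2).
Answer: det⊕(T) = 59; verdict: NONSINGULAR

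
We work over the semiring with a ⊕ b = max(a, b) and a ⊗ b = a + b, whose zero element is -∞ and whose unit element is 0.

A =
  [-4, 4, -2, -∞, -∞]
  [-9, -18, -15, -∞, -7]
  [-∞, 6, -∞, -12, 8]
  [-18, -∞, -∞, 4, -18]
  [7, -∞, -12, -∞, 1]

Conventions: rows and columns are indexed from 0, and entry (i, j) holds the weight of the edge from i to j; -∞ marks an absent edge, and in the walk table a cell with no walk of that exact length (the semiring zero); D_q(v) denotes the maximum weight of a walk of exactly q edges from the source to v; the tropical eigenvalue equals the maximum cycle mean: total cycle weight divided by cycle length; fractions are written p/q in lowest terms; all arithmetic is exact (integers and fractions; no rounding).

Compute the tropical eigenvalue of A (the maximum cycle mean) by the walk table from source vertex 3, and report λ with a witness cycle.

q=0: [-∞, -∞, -∞, 0, -∞]
q=1: [-18, -∞, -∞, 4, -18]
q=2: [-11, -14, -20, 8, -14]
q=3: [-7, -7, -13, 12, -10]
q=4: [-3, -3, -9, 16, -5]
q=5: [2, 1, -5, 20, -1]
Optimal cycle mean attained by: cycle 0->2->4->0, total (-2) + 8 + 7, length 3.
Answer: λ = 13/3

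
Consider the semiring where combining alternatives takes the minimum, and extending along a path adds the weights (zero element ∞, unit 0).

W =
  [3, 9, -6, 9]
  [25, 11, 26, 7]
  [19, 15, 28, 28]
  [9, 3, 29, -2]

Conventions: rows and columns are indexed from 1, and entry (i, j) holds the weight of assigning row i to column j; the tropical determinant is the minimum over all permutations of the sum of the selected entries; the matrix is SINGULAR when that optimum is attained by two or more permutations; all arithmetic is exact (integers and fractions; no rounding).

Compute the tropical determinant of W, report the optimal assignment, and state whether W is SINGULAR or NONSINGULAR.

σ = (1, 2, 3, 4): 3 + 11 + 28 + (-2) = 40
σ = (1, 2, 4, 3): 3 + 11 + 28 + 29 = 71
σ = (1, 3, 2, 4): 3 + 26 + 15 + (-2) = 42
σ = (1, 3, 4, 2): 3 + 26 + 28 + 3 = 60
σ = (1, 4, 2, 3): 3 + 7 + 15 + 29 = 54
σ = (1, 4, 3, 2): 3 + 7 + 28 + 3 = 41
σ = (2, 1, 3, 4): 9 + 25 + 28 + (-2) = 60
σ = (2, 1, 4, 3): 9 + 25 + 28 + 29 = 91
σ = (2, 3, 1, 4): 9 + 26 + 19 + (-2) = 52
σ = (2, 3, 4, 1): 9 + 26 + 28 + 9 = 72
σ = (2, 4, 1, 3): 9 + 7 + 19 + 29 = 64
σ = (2, 4, 3, 1): 9 + 7 + 28 + 9 = 53
σ = (3, 1, 2, 4): (-6) + 25 + 15 + (-2) = 32
σ = (3, 1, 4, 2): (-6) + 25 + 28 + 3 = 50
σ = (3, 2, 1, 4): (-6) + 11 + 19 + (-2) = 22
σ = (3, 2, 4, 1): (-6) + 11 + 28 + 9 = 42
σ = (3, 4, 1, 2): (-6) + 7 + 19 + 3 = 23
σ = (3, 4, 2, 1): (-6) + 7 + 15 + 9 = 25
σ = (4, 1, 2, 3): 9 + 25 + 15 + 29 = 78
σ = (4, 1, 3, 2): 9 + 25 + 28 + 3 = 65
σ = (4, 2, 1, 3): 9 + 11 + 19 + 29 = 68
σ = (4, 2, 3, 1): 9 + 11 + 28 + 9 = 57
σ = (4, 3, 1, 2): 9 + 26 + 19 + 3 = 57
σ = (4, 3, 2, 1): 9 + 26 + 15 + 9 = 59
Optimal value attained by: σ = (3, 2, 1, 4).
Answer: det⊕(W) = 22; verdict: NONSINGULAR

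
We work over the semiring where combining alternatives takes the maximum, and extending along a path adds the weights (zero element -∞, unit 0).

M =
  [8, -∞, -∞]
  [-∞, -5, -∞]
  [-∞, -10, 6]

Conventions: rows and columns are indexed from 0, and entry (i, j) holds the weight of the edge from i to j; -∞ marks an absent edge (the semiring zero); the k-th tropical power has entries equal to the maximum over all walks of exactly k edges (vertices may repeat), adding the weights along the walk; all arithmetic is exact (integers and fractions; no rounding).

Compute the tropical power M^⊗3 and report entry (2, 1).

M^⊗2:
  [16, -∞, -∞]
  [-∞, -10, -∞]
  [-∞, -4, 12]
M^⊗3:
  [24, -∞, -∞]
  [-∞, -15, -∞]
  [-∞, 2, 18]
Key observation: the optimum is the walk 2->2->2->1, with weight 6 + 6 + (-10) = 2.
Optimal value attained by: walk 2->2->2->1.
Answer: (M^⊗3)[2][1] = 2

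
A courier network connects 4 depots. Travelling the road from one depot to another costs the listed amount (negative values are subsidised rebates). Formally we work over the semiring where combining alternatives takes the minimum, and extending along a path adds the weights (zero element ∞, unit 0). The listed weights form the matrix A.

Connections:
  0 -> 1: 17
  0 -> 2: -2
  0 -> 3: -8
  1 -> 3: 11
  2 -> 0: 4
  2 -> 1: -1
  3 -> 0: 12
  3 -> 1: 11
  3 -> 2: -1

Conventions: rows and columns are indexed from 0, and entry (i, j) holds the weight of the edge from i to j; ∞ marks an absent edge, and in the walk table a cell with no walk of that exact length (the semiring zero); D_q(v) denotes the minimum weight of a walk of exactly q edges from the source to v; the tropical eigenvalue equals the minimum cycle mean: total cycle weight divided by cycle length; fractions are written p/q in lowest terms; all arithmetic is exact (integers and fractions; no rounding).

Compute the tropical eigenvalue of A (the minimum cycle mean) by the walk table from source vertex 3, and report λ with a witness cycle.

q=0: [∞, ∞, ∞, 0]
q=1: [12, 11, -1, ∞]
q=2: [3, -2, 10, 4]
q=3: [14, 9, 1, -5]
q=4: [5, 0, -6, 6]
Optimal cycle mean attained by: cycle 0->3->2->0, total (-8) + (-1) + 4, length 3.
Answer: λ = -5/3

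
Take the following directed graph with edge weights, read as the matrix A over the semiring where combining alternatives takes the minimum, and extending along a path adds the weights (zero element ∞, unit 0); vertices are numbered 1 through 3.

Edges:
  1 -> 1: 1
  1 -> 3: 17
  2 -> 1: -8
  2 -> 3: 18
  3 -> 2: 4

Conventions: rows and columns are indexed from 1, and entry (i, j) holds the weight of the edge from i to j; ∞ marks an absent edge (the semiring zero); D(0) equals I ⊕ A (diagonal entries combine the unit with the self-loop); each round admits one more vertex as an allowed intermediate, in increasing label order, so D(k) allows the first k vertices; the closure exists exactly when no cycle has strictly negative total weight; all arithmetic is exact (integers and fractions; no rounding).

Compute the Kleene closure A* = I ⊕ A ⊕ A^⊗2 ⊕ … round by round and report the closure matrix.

D(0):
  [0, ∞, 17]
  [-8, 0, 18]
  [∞, 4, 0]
D(1):
  [0, ∞, 17]
  [-8, 0, 9]
  [∞, 4, 0]
D(2):
  [0, ∞, 17]
  [-8, 0, 9]
  [-4, 4, 0]
D(3):
  [0, 21, 17]
  [-8, 0, 9]
  [-4, 4, 0]
Answer: A* = [[0, 21, 17], [-8, 0, 9], [-4, 4, 0]]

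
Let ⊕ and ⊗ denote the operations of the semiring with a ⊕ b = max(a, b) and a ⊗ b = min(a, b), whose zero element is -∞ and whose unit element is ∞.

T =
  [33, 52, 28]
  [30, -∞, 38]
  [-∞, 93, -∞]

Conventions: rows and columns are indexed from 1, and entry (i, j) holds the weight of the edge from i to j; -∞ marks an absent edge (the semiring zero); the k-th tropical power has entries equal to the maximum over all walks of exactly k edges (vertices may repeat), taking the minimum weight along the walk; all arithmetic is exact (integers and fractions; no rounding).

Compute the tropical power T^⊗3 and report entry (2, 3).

T^⊗2:
  [33, 33, 38]
  [30, 38, 28]
  [30, -∞, 38]
T^⊗3:
  [33, 38, 33]
  [30, 30, 38]
  [30, 38, 28]
Key observation: the optimum is the walk 2->3->2->3, with weight 38 min 93 min 38 = 38.
Optimal value attained by: walk 2->3->2->3.
Answer: (T^⊗3)[2][3] = 38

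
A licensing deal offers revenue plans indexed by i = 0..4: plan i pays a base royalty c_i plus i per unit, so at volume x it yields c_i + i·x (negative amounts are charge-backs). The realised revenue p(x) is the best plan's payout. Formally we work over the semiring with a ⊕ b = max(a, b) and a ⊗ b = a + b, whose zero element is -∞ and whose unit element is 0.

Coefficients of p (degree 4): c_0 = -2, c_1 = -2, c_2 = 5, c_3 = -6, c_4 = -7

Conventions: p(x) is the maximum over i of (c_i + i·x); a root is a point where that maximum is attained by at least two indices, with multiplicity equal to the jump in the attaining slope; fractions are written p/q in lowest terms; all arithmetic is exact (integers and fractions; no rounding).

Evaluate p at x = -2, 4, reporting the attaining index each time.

p(-2) = max(-2+0·(-2)=-2, -2+1·(-2)=-4, 5+2·(-2)=1, -6+3·(-2)=-12, -7+4·(-2)=-15) = 1 (attained by i=2)
p(4) = max(-2+0·4=-2, -2+1·4=2, 5+2·4=13, -6+3·4=6, -7+4·4=9) = 13 (attained by i=2)
Answer: p(-2) = 1; p(4) = 13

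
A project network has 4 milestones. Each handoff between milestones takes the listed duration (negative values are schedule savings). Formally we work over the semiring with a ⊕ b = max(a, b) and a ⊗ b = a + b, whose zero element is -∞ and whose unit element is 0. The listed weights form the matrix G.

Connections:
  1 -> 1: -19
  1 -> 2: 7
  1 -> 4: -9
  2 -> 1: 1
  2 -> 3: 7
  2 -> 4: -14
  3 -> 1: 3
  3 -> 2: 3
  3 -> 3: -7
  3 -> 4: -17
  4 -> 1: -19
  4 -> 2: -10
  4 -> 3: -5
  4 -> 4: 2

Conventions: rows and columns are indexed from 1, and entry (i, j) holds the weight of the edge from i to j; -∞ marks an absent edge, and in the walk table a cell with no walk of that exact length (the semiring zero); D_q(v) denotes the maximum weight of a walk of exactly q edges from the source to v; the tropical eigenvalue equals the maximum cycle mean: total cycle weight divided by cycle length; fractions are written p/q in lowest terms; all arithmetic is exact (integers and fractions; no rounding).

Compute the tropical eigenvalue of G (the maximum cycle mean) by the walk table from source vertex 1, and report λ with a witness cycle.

q=0: [0, -∞, -∞, -∞]
q=1: [-19, 7, -∞, -9]
q=2: [8, -12, 14, -7]
q=3: [17, 17, 7, -1]
q=4: [18, 24, 24, 8]
Optimal cycle mean attained by: cycle 1->2->3->1, total 7 + 7 + 3, length 3.
Answer: λ = 17/3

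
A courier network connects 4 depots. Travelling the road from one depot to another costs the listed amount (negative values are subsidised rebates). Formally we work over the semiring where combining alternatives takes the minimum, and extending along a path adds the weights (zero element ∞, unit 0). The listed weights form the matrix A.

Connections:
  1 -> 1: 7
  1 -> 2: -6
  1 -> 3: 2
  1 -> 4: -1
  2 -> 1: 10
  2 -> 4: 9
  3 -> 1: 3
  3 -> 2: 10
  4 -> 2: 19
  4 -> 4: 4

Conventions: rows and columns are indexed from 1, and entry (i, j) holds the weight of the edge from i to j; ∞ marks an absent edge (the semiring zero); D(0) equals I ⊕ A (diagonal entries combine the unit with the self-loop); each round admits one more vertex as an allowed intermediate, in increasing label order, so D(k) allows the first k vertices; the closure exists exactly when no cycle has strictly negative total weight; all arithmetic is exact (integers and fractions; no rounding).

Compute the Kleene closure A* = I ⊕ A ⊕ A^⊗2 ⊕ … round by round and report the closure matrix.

D(0):
  [0, -6, 2, -1]
  [10, 0, ∞, 9]
  [3, 10, 0, ∞]
  [∞, 19, ∞, 0]
D(1):
  [0, -6, 2, -1]
  [10, 0, 12, 9]
  [3, -3, 0, 2]
  [∞, 19, ∞, 0]
D(2):
  [0, -6, 2, -1]
  [10, 0, 12, 9]
  [3, -3, 0, 2]
  [29, 19, 31, 0]
D(3):
  [0, -6, 2, -1]
  [10, 0, 12, 9]
  [3, -3, 0, 2]
  [29, 19, 31, 0]
D(4):
  [0, -6, 2, -1]
  [10, 0, 12, 9]
  [3, -3, 0, 2]
  [29, 19, 31, 0]
Answer: A* = [[0, -6, 2, -1], [10, 0, 12, 9], [3, -3, 0, 2], [29, 19, 31, 0]]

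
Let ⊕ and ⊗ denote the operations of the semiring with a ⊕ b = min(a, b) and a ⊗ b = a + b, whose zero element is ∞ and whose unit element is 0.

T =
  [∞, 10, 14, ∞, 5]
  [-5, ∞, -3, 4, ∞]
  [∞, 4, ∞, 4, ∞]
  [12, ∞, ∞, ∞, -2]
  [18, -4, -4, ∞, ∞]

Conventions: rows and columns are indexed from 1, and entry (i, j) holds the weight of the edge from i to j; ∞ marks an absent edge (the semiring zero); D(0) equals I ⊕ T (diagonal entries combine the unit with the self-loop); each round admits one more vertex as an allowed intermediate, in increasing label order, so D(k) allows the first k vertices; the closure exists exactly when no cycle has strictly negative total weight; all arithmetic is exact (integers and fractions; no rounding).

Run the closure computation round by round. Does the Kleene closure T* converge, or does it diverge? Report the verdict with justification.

D(0):
  [0, 10, 14, ∞, 5]
  [-5, 0, -3, 4, ∞]
  [∞, 4, 0, 4, ∞]
  [12, ∞, ∞, 0, -2]
  [18, -4, -4, ∞, 0]
D(1):
  [0, 10, 14, ∞, 5]
  [-5, 0, -3, 4, 0]
  [∞, 4, 0, 4, ∞]
  [12, 22, 26, 0, -2]
  [18, -4, -4, ∞, 0]
Detection: at round 2, diagonal entry (5, 5) turns strictly negative.
Key observation: the cycle 5->2->1->5 has total weight (-4) + (-5) + 5, which is strictly negative.
Answer: DIVERGES — negative cycle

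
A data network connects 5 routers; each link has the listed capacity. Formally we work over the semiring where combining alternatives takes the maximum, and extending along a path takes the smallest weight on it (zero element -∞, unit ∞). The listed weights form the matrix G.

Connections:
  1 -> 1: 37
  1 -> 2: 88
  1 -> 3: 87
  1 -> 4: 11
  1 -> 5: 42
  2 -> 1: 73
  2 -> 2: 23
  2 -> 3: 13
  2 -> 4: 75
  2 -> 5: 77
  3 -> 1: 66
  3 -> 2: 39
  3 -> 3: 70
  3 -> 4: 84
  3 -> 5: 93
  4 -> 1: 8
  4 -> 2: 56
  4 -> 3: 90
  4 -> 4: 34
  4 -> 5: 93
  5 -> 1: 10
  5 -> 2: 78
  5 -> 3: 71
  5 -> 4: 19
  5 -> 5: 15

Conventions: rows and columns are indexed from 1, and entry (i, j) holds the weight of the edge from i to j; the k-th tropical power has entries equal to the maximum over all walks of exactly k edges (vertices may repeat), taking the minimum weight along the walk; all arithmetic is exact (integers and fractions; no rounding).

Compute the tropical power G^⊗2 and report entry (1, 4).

G^⊗2:
  [73, 42, 70, 84, 87]
  [37, 77, 75, 34, 75]
  [66, 78, 84, 70, 84]
  [66, 78, 71, 84, 90]
  [73, 39, 70, 75, 77]
Key observation: the optimum is the walk 1->3->4, with weight 87 min 84 = 84.
Optimal value attained by: walk 1->3->4.
Answer: (G^⊗2)[1][4] = 84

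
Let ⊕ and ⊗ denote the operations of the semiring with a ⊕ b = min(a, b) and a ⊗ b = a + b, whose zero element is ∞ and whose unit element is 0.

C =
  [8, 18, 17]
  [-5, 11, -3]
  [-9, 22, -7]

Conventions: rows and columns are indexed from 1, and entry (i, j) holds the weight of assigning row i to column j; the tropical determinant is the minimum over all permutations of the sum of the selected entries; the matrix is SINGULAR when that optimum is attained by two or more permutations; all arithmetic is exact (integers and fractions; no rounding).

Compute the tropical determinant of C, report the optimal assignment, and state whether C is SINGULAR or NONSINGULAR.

σ = (1, 2, 3): 8 + 11 + (-7) = 12
σ = (1, 3, 2): 8 + (-3) + 22 = 27
σ = (2, 1, 3): 18 + (-5) + (-7) = 6
σ = (2, 3, 1): 18 + (-3) + (-9) = 6
σ = (3, 1, 2): 17 + (-5) + 22 = 34
σ = (3, 2, 1): 17 + 11 + (-9) = 19
Optimal value attained by: σ = (2, 1, 3).
Answer: det⊕(C) = 6; verdict: SINGULAR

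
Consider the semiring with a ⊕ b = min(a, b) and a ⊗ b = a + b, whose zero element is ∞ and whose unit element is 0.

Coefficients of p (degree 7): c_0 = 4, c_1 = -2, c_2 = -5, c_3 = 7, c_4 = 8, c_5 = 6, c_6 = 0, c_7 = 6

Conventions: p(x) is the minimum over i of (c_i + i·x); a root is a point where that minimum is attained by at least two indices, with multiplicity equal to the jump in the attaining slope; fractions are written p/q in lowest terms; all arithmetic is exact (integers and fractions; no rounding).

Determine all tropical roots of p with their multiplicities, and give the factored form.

hull edge (i=0, c=4) to (i=1, c=-2): slope -6, span 1
hull edge (i=1, c=-2) to (i=2, c=-5): slope -3, span 1
hull edge (i=2, c=-5) to (i=6, c=0): slope 5/4, span 4
hull edge (i=6, c=0) to (i=7, c=6): slope 6, span 1
Factored form: p(x) = 6 ⊗ (x ⊕ (-6)) ⊗ (x ⊕ (-5/4)) ⊗ (x ⊕ (-5/4)) ⊗ (x ⊕ (-5/4)) ⊗ (x ⊕ (-5/4)) ⊗ (x ⊕ 3) ⊗ (x ⊕ 6)
Answer: roots = -6 (mult 1), -5/4 (mult 4), 3 (mult 1), 6 (mult 1)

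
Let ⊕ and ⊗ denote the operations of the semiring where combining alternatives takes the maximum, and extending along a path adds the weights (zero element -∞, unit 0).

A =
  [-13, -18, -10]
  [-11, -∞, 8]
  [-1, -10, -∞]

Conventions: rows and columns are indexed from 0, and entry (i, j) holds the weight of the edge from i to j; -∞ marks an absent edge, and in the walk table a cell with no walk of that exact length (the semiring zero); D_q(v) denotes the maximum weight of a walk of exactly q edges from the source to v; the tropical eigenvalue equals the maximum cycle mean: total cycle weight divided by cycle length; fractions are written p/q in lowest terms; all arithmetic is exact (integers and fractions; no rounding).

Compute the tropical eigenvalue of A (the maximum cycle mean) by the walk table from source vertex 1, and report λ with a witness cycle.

q=0: [-∞, 0, -∞]
q=1: [-11, -∞, 8]
q=2: [7, -2, -21]
q=3: [-6, -11, 6]
Optimal cycle mean attained by: cycle 1->2->1, total 8 + (-10), length 2.
Answer: λ = -1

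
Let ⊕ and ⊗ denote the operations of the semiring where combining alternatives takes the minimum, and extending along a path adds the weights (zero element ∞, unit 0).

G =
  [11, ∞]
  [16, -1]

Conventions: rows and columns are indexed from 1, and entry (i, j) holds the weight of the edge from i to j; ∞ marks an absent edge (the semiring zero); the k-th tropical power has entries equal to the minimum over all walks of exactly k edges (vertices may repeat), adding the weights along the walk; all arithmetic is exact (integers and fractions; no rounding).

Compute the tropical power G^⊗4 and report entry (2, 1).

G^⊗2:
  [22, ∞]
  [15, -2]
G^⊗3:
  [33, ∞]
  [14, -3]
G^⊗4:
  [44, ∞]
  [13, -4]
Key observation: the optimum is the walk 2->2->2->2->1, with weight (-1) + (-1) + (-1) + 16 = 13.
Optimal value attained by: walk 2->2->2->2->1.
Answer: (G^⊗4)[2][1] = 13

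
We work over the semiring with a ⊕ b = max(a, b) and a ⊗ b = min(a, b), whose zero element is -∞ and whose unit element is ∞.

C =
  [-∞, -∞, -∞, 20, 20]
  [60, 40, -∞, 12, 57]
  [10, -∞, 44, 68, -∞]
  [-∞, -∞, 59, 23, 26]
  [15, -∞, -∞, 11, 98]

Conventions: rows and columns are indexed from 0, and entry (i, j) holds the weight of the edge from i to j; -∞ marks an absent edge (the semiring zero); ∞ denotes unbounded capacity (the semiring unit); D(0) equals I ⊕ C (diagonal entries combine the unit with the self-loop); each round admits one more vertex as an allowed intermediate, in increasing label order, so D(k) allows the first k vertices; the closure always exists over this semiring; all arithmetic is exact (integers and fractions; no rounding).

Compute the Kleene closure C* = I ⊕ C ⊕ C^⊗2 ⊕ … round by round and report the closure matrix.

D(0):
  [∞, -∞, -∞, 20, 20]
  [60, ∞, -∞, 12, 57]
  [10, -∞, ∞, 68, -∞]
  [-∞, -∞, 59, ∞, 26]
  [15, -∞, -∞, 11, ∞]
D(1):
  [∞, -∞, -∞, 20, 20]
  [60, ∞, -∞, 20, 57]
  [10, -∞, ∞, 68, 10]
  [-∞, -∞, 59, ∞, 26]
  [15, -∞, -∞, 15, ∞]
D(2):
  [∞, -∞, -∞, 20, 20]
  [60, ∞, -∞, 20, 57]
  [10, -∞, ∞, 68, 10]
  [-∞, -∞, 59, ∞, 26]
  [15, -∞, -∞, 15, ∞]
D(3):
  [∞, -∞, -∞, 20, 20]
  [60, ∞, -∞, 20, 57]
  [10, -∞, ∞, 68, 10]
  [10, -∞, 59, ∞, 26]
  [15, -∞, -∞, 15, ∞]
D(4):
  [∞, -∞, 20, 20, 20]
  [60, ∞, 20, 20, 57]
  [10, -∞, ∞, 68, 26]
  [10, -∞, 59, ∞, 26]
  [15, -∞, 15, 15, ∞]
D(5):
  [∞, -∞, 20, 20, 20]
  [60, ∞, 20, 20, 57]
  [15, -∞, ∞, 68, 26]
  [15, -∞, 59, ∞, 26]
  [15, -∞, 15, 15, ∞]
Answer: C* = [[∞, -∞, 20, 20, 20], [60, ∞, 20, 20, 57], [15, -∞, ∞, 68, 26], [15, -∞, 59, ∞, 26], [15, -∞, 15, 15, ∞]]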